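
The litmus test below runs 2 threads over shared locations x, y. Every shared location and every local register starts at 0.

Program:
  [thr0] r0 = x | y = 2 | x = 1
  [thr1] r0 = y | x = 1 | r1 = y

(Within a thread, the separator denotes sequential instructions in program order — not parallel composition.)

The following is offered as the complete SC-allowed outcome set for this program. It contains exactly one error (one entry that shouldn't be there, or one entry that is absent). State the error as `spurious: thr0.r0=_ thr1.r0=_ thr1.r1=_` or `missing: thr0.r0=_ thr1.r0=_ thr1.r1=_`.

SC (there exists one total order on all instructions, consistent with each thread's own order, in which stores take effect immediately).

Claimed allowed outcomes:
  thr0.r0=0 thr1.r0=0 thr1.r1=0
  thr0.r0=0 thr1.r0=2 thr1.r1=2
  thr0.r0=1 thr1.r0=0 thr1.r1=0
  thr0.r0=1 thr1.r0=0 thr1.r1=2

outcome vector order: (thr0.r0,thr1.r0,thr1.r1)
SC (5): <0 0 0> <0 0 2> <0 2 2> <1 0 0> <1 0 2>
SC∖claimed = {<0 0 2>}

missing: thr0.r0=0 thr1.r0=0 thr1.r1=2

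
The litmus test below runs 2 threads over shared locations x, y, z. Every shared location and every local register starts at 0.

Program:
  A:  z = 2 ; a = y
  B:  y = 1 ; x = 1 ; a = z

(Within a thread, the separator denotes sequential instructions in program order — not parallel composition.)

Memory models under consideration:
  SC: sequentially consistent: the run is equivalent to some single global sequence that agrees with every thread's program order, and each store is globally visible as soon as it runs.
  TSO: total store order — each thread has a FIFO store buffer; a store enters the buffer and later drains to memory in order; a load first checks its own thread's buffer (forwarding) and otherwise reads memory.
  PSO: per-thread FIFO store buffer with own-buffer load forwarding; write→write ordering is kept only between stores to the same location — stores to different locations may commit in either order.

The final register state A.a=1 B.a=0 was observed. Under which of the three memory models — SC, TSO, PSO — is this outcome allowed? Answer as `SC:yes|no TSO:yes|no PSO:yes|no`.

outcome vector order: (A.a,B.a)
SC: 3 outcomes — {(0,2) (1,0) (1,2)}
TSO: 4 outcomes — {(0,0) (0,2) (1,0) (1,2)}
PSO: 4 outcomes — {(0,0) (0,2) (1,0) (1,2)}
target (1,0) ∈ {SC,TSO,PSO}

SC:yes TSO:yes PSO:yes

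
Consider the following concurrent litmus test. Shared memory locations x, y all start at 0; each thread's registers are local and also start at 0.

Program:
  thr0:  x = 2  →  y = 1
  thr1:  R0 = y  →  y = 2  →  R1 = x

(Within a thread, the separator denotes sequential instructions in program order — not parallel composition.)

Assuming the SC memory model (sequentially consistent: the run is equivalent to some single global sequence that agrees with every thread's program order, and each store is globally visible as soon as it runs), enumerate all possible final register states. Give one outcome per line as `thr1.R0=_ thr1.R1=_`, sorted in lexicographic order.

outcome vector order: (thr1.R0,thr1.R1)
|SC outcomes| = 3

thr1.R0=0 thr1.R1=0
thr1.R0=0 thr1.R1=2
thr1.R0=1 thr1.R1=2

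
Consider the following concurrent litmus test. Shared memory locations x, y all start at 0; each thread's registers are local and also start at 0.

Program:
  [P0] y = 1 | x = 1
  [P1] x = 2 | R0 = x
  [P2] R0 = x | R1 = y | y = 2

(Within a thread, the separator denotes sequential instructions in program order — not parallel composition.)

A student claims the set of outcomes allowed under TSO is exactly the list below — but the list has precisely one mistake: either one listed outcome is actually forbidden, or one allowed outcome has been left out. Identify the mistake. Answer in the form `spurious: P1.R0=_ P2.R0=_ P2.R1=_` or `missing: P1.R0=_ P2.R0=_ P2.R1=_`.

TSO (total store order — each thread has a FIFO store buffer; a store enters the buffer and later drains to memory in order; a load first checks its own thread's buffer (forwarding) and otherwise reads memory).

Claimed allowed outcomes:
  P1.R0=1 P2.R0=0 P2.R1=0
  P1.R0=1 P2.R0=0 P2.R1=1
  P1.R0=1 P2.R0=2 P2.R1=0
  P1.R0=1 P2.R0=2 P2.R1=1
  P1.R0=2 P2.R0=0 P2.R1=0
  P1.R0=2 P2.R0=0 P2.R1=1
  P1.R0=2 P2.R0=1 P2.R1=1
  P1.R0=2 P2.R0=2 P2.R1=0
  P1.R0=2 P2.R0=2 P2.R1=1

missing: P1.R0=1 P2.R0=1 P2.R1=1

outcome vector order: (P1.R0,P2.R0,P2.R1)
TSO (10): (1,0,0) (1,0,1) (1,1,1) (1,2,0) (1,2,1) (2,0,0) (2,0,1) (2,1,1) (2,2,0) (2,2,1)
TSO∖claimed = {(1,1,1)}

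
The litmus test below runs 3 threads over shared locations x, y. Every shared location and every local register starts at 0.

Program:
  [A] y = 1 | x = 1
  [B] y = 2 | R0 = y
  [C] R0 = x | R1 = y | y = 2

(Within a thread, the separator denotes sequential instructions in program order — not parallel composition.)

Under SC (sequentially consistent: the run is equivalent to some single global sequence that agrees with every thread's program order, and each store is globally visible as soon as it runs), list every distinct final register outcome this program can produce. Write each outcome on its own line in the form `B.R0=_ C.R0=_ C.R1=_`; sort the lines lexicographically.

B.R0=1 C.R0=0 C.R1=0
B.R0=1 C.R0=0 C.R1=1
B.R0=1 C.R0=0 C.R1=2
B.R0=1 C.R0=1 C.R1=1
B.R0=2 C.R0=0 C.R1=0
B.R0=2 C.R0=0 C.R1=1
B.R0=2 C.R0=0 C.R1=2
B.R0=2 C.R0=1 C.R1=1
B.R0=2 C.R0=1 C.R1=2

outcome vector order: (B.R0,C.R0,C.R1)
|SC outcomes| = 9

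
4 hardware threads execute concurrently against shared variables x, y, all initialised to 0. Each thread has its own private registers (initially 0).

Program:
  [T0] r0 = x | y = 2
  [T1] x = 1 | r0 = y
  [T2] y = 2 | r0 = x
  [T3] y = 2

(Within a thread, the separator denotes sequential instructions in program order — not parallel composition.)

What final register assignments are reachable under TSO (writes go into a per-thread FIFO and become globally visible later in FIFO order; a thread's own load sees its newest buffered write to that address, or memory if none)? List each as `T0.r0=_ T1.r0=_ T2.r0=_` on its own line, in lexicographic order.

T0.r0=0 T1.r0=0 T2.r0=0
T0.r0=0 T1.r0=0 T2.r0=1
T0.r0=0 T1.r0=2 T2.r0=0
T0.r0=0 T1.r0=2 T2.r0=1
T0.r0=1 T1.r0=0 T2.r0=0
T0.r0=1 T1.r0=0 T2.r0=1
T0.r0=1 T1.r0=2 T2.r0=0
T0.r0=1 T1.r0=2 T2.r0=1

outcome vector order: (T0.r0,T1.r0,T2.r0)
|TSO outcomes| = 8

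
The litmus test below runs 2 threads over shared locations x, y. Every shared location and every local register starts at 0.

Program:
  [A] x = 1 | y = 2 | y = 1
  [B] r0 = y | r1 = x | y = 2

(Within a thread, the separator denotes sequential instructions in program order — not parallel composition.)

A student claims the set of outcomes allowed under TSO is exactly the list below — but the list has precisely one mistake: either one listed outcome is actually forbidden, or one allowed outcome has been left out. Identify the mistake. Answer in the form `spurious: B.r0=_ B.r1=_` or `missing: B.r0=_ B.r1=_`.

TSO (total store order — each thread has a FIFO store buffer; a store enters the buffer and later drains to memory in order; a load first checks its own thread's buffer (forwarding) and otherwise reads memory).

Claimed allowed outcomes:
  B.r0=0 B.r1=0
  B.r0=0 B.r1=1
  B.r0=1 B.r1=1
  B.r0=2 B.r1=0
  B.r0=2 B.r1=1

outcome vector order: (B.r0,B.r1)
under TSO → 00; 01; 11; 21
claimed∖TSO = {20}

spurious: B.r0=2 B.r1=0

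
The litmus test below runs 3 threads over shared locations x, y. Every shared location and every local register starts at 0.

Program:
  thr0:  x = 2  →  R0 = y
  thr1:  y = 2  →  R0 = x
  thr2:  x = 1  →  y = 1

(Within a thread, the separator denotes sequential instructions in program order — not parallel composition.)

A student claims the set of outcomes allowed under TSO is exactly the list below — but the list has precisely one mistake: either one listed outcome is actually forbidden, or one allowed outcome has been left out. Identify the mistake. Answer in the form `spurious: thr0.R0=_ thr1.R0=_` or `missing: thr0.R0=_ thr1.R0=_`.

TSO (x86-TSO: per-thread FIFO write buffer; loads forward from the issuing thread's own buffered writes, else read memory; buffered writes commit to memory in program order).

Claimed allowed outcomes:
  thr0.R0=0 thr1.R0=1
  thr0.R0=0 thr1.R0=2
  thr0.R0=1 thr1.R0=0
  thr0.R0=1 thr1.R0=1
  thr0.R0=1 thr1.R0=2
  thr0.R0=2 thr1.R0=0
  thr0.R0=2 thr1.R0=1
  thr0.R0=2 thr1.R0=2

missing: thr0.R0=0 thr1.R0=0

outcome vector order: (thr0.R0,thr1.R0)
[TSO] allowed = {0/0; 0/1; 0/2; 1/0; 1/1; 1/2; 2/0; 2/1; 2/2}
TSO∖claimed = {0/0}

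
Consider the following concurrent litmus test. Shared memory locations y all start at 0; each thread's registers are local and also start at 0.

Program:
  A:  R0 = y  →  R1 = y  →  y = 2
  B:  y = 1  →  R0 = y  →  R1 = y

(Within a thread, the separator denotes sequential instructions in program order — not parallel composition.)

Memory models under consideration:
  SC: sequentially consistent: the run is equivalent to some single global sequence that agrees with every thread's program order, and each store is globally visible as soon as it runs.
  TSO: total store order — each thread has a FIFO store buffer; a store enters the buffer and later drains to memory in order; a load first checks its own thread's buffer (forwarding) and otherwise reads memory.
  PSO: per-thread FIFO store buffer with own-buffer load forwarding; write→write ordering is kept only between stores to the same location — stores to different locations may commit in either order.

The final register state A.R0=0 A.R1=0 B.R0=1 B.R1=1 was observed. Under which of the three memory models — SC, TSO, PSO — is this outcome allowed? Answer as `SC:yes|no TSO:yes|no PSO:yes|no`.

SC:yes TSO:yes PSO:yes

outcome vector order: (A.R0,A.R1,B.R0,B.R1)
[SC] allowed = {<0 0 1 1> <0 0 1 2> <0 0 2 2> <0 1 1 1> <0 1 1 2> <0 1 2 2> <1 1 1 1> <1 1 1 2> <1 1 2 2>}
[TSO] allowed = {<0 0 1 1> <0 0 1 2> <0 0 2 2> <0 1 1 1> <0 1 1 2> <0 1 2 2> <1 1 1 1> <1 1 1 2> <1 1 2 2>}
[PSO] allowed = {<0 0 1 1> <0 0 1 2> <0 0 2 2> <0 1 1 1> <0 1 1 2> <0 1 2 2> <1 1 1 1> <1 1 1 2> <1 1 2 2>}
target <0 0 1 1> ∈ {SC,TSO,PSO}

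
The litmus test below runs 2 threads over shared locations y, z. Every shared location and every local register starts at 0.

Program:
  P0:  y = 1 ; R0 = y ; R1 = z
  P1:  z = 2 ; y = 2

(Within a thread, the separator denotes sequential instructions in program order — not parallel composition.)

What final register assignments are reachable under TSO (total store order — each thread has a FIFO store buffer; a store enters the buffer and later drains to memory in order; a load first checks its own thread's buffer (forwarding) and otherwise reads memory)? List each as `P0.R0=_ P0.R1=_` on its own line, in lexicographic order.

outcome vector order: (P0.R0,P0.R1)
|TSO outcomes| = 3

P0.R0=1 P0.R1=0
P0.R0=1 P0.R1=2
P0.R0=2 P0.R1=2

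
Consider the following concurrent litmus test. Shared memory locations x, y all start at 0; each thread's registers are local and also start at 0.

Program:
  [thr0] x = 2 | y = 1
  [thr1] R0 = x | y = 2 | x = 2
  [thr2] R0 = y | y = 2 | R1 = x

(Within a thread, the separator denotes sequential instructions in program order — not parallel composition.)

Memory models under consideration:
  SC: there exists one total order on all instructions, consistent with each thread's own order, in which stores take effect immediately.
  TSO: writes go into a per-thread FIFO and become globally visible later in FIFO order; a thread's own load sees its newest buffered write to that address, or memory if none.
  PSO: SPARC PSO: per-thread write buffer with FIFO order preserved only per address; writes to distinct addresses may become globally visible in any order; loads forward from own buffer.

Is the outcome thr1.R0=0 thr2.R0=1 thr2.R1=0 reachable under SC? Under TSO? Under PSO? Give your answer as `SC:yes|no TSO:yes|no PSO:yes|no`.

SC:no TSO:no PSO:yes

outcome vector order: (thr1.R0,thr2.R0,thr2.R1)
SC: 9 outcomes — {0/0/0, 0/0/2, 0/1/2, 0/2/0, 0/2/2, 2/0/0, 2/0/2, 2/1/2, 2/2/2}
TSO: 9 outcomes — {0/0/0, 0/0/2, 0/1/2, 0/2/0, 0/2/2, 2/0/0, 2/0/2, 2/1/2, 2/2/2}
PSO: 11 outcomes — {0/0/0, 0/0/2, 0/1/0, 0/1/2, 0/2/0, 0/2/2, 2/0/0, 2/0/2, 2/1/0, 2/1/2, 2/2/2}
target 0/1/0 ∈ {PSO}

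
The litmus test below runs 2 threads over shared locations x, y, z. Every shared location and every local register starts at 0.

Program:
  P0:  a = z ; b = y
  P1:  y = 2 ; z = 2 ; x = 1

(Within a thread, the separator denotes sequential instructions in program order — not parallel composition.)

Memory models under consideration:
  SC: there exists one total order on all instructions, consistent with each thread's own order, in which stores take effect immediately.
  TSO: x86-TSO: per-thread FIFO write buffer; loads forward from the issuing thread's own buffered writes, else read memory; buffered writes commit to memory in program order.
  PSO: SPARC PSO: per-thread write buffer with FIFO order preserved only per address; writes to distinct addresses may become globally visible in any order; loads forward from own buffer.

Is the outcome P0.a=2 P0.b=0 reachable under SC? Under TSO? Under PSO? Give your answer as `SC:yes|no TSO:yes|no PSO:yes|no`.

outcome vector order: (P0.a,P0.b)
[SC] allowed = {00, 02, 22}
[TSO] allowed = {00, 02, 22}
[PSO] allowed = {00, 02, 20, 22}
target 20 ∈ {PSO}

SC:no TSO:no PSO:yes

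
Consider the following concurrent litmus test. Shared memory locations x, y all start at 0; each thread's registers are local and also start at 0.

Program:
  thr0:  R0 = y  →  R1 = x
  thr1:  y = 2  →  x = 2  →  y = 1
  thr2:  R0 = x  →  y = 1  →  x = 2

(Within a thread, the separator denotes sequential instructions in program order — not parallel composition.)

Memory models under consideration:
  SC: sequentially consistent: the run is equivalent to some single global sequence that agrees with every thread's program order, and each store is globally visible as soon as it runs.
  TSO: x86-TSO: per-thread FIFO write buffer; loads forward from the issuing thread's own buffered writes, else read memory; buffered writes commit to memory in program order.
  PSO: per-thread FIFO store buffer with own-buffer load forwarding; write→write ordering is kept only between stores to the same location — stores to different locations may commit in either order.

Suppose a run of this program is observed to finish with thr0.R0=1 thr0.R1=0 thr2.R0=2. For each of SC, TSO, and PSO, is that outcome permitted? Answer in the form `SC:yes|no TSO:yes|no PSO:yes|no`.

SC:no TSO:no PSO:yes

outcome vector order: (thr0.R0,thr0.R1,thr2.R0)
SC: 11 outcomes — {(0,0,0) (0,0,2) (0,2,0) (0,2,2) (1,0,0) (1,2,0) (1,2,2) (2,0,0) (2,0,2) (2,2,0) (2,2,2)}
TSO: 11 outcomes — {(0,0,0) (0,0,2) (0,2,0) (0,2,2) (1,0,0) (1,2,0) (1,2,2) (2,0,0) (2,0,2) (2,2,0) (2,2,2)}
PSO: 12 outcomes — {(0,0,0) (0,0,2) (0,2,0) (0,2,2) (1,0,0) (1,0,2) (1,2,0) (1,2,2) (2,0,0) (2,0,2) (2,2,0) (2,2,2)}
target (1,0,2) ∈ {PSO}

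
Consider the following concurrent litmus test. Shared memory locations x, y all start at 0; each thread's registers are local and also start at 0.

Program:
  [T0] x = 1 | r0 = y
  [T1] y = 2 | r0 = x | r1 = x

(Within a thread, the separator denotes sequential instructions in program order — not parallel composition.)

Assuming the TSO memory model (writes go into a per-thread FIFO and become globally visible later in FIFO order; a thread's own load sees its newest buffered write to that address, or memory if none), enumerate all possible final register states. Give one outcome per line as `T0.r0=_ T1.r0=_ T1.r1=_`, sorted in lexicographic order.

T0.r0=0 T1.r0=0 T1.r1=0
T0.r0=0 T1.r0=0 T1.r1=1
T0.r0=0 T1.r0=1 T1.r1=1
T0.r0=2 T1.r0=0 T1.r1=0
T0.r0=2 T1.r0=0 T1.r1=1
T0.r0=2 T1.r0=1 T1.r1=1

outcome vector order: (T0.r0,T1.r0,T1.r1)
|TSO outcomes| = 6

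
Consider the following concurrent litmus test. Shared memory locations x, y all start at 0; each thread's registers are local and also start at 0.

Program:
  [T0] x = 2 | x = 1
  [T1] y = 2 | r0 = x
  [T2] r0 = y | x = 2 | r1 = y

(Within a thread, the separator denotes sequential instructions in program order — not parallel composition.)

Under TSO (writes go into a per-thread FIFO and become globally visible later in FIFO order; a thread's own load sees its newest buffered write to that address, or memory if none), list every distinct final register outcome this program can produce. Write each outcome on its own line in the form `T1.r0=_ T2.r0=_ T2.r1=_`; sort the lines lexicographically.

outcome vector order: (T1.r0,T2.r0,T2.r1)
|TSO outcomes| = 9

T1.r0=0 T2.r0=0 T2.r1=0
T1.r0=0 T2.r0=0 T2.r1=2
T1.r0=0 T2.r0=2 T2.r1=2
T1.r0=1 T2.r0=0 T2.r1=0
T1.r0=1 T2.r0=0 T2.r1=2
T1.r0=1 T2.r0=2 T2.r1=2
T1.r0=2 T2.r0=0 T2.r1=0
T1.r0=2 T2.r0=0 T2.r1=2
T1.r0=2 T2.r0=2 T2.r1=2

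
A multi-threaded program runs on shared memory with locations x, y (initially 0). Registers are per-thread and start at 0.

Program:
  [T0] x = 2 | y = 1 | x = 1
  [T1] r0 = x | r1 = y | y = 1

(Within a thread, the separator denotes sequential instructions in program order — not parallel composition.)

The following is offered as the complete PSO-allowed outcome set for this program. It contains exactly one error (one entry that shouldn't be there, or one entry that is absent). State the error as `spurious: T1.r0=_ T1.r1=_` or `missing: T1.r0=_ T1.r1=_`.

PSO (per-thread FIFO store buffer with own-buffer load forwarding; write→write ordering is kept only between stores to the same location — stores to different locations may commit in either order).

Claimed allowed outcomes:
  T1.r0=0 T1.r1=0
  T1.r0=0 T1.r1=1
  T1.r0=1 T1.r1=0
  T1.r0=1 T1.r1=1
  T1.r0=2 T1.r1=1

outcome vector order: (T1.r0,T1.r1)
under PSO → 0/0, 0/1, 1/0, 1/1, 2/0, 2/1
PSO∖claimed = {2/0}

missing: T1.r0=2 T1.r1=0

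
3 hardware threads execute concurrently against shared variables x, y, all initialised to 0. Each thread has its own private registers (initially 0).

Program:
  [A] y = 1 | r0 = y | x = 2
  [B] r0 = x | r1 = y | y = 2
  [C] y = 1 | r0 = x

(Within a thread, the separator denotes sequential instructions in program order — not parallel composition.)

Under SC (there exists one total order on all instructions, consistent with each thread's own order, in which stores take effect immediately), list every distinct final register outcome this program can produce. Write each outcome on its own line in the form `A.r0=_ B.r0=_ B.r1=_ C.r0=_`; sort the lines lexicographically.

A.r0=1 B.r0=0 B.r1=0 C.r0=0
A.r0=1 B.r0=0 B.r1=0 C.r0=2
A.r0=1 B.r0=0 B.r1=1 C.r0=0
A.r0=1 B.r0=0 B.r1=1 C.r0=2
A.r0=1 B.r0=2 B.r1=1 C.r0=0
A.r0=1 B.r0=2 B.r1=1 C.r0=2
A.r0=2 B.r0=0 B.r1=0 C.r0=0
A.r0=2 B.r0=0 B.r1=0 C.r0=2
A.r0=2 B.r0=0 B.r1=1 C.r0=0
A.r0=2 B.r0=0 B.r1=1 C.r0=2

outcome vector order: (A.r0,B.r0,B.r1,C.r0)
|SC outcomes| = 10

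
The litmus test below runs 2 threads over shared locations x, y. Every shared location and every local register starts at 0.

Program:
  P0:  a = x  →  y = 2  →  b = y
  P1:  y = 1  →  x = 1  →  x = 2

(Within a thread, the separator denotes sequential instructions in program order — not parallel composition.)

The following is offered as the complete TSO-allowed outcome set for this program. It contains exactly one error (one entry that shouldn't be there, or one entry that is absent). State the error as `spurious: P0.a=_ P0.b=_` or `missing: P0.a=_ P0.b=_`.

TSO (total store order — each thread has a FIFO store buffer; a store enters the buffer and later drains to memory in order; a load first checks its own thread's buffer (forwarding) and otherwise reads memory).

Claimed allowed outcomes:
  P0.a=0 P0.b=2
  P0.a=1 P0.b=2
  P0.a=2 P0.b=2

missing: P0.a=0 P0.b=1

outcome vector order: (P0.a,P0.b)
under TSO → 0/1; 0/2; 1/2; 2/2
TSO∖claimed = {0/1}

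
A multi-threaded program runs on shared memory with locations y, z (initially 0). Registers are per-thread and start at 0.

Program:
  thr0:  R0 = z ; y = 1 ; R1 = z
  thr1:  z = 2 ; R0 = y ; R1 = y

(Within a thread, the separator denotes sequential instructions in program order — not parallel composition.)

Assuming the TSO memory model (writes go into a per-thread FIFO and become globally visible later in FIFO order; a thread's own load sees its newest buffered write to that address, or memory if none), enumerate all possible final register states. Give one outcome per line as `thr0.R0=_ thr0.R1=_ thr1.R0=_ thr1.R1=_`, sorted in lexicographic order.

thr0.R0=0 thr0.R1=0 thr1.R0=0 thr1.R1=0
thr0.R0=0 thr0.R1=0 thr1.R0=0 thr1.R1=1
thr0.R0=0 thr0.R1=0 thr1.R0=1 thr1.R1=1
thr0.R0=0 thr0.R1=2 thr1.R0=0 thr1.R1=0
thr0.R0=0 thr0.R1=2 thr1.R0=0 thr1.R1=1
thr0.R0=0 thr0.R1=2 thr1.R0=1 thr1.R1=1
thr0.R0=2 thr0.R1=2 thr1.R0=0 thr1.R1=0
thr0.R0=2 thr0.R1=2 thr1.R0=0 thr1.R1=1
thr0.R0=2 thr0.R1=2 thr1.R0=1 thr1.R1=1

outcome vector order: (thr0.R0,thr0.R1,thr1.R0,thr1.R1)
|TSO outcomes| = 9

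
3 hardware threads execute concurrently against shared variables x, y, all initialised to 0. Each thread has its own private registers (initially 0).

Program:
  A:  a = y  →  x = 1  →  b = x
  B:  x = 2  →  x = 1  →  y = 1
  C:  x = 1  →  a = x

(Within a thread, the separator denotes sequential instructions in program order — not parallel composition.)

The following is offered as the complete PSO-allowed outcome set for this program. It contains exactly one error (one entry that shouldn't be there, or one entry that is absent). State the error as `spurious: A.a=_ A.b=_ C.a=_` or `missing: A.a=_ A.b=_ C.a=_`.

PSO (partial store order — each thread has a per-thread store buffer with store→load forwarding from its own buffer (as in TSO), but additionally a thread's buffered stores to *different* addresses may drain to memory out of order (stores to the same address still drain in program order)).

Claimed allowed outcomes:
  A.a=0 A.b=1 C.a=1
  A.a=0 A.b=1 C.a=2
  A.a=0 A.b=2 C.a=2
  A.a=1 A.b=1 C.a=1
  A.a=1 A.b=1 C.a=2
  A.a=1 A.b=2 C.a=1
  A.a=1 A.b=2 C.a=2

outcome vector order: (A.a,A.b,C.a)
under PSO → 011; 012; 021; 022; 111; 112; 121; 122
PSO∖claimed = {021}

missing: A.a=0 A.b=2 C.a=1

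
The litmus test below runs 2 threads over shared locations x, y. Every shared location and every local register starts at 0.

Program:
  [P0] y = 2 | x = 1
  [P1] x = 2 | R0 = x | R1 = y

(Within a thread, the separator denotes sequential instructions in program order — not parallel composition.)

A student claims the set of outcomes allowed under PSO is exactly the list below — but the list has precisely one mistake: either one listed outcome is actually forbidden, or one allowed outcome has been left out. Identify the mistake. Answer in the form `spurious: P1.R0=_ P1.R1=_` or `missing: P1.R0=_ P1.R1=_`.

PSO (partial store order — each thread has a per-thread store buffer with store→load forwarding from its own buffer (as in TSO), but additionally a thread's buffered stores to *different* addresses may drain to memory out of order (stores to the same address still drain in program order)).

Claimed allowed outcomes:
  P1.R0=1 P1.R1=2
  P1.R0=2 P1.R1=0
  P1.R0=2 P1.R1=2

outcome vector order: (P1.R0,P1.R1)
PSO (4): <1 0> <1 2> <2 0> <2 2>
PSO∖claimed = {<1 0>}

missing: P1.R0=1 P1.R1=0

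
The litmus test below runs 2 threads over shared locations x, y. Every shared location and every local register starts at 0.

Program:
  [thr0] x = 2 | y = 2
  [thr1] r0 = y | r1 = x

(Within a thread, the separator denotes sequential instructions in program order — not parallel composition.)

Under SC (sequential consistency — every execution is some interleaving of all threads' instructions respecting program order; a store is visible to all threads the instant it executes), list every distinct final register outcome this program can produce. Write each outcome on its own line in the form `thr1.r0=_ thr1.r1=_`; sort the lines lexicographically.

thr1.r0=0 thr1.r1=0
thr1.r0=0 thr1.r1=2
thr1.r0=2 thr1.r1=2

outcome vector order: (thr1.r0,thr1.r1)
|SC outcomes| = 3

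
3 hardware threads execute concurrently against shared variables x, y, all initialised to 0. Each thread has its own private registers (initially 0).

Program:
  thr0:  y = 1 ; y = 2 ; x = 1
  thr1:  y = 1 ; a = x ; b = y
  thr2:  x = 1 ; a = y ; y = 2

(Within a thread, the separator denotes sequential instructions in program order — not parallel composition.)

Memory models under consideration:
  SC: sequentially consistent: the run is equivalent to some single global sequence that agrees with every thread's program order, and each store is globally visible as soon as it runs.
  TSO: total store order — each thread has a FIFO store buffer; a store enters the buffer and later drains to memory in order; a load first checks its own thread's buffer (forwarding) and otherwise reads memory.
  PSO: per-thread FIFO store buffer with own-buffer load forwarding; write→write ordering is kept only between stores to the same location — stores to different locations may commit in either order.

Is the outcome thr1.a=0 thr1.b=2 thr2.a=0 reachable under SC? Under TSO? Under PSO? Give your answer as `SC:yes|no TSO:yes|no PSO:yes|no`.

outcome vector order: (thr1.a,thr1.b,thr2.a)
SC: 10 outcomes — {(0,1,1), (0,1,2), (0,2,1), (0,2,2), (1,1,0), (1,1,1), (1,1,2), (1,2,0), (1,2,1), (1,2,2)}
TSO: 12 outcomes — {(0,1,0), (0,1,1), (0,1,2), (0,2,0), (0,2,1), (0,2,2), (1,1,0), (1,1,1), (1,1,2), (1,2,0), (1,2,1), (1,2,2)}
PSO: 12 outcomes — {(0,1,0), (0,1,1), (0,1,2), (0,2,0), (0,2,1), (0,2,2), (1,1,0), (1,1,1), (1,1,2), (1,2,0), (1,2,1), (1,2,2)}
target (0,2,0) ∈ {TSO,PSO}

SC:no TSO:yes PSO:yes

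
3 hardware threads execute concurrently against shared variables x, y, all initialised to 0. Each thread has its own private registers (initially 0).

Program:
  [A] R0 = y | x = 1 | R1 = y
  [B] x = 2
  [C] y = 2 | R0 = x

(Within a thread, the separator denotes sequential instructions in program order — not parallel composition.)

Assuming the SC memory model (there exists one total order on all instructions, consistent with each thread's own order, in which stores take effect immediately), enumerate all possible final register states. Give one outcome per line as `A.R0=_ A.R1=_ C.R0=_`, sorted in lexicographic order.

A.R0=0 A.R1=0 C.R0=1
A.R0=0 A.R1=0 C.R0=2
A.R0=0 A.R1=2 C.R0=0
A.R0=0 A.R1=2 C.R0=1
A.R0=0 A.R1=2 C.R0=2
A.R0=2 A.R1=2 C.R0=0
A.R0=2 A.R1=2 C.R0=1
A.R0=2 A.R1=2 C.R0=2

outcome vector order: (A.R0,A.R1,C.R0)
|SC outcomes| = 8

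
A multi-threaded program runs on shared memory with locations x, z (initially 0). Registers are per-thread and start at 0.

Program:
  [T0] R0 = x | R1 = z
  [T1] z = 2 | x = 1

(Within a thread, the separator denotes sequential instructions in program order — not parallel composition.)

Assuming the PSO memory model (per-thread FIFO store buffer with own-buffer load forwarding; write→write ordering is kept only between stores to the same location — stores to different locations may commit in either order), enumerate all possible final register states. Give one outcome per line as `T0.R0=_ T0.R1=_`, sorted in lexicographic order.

T0.R0=0 T0.R1=0
T0.R0=0 T0.R1=2
T0.R0=1 T0.R1=0
T0.R0=1 T0.R1=2

outcome vector order: (T0.R0,T0.R1)
|PSO outcomes| = 4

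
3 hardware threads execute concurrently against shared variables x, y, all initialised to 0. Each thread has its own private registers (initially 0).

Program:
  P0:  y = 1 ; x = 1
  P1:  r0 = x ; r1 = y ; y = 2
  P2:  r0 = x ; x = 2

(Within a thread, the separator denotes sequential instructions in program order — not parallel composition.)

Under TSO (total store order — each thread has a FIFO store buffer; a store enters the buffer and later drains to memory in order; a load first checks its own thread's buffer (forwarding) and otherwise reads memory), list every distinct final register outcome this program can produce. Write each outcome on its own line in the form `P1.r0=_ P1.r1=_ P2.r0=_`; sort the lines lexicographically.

P1.r0=0 P1.r1=0 P2.r0=0
P1.r0=0 P1.r1=0 P2.r0=1
P1.r0=0 P1.r1=1 P2.r0=0
P1.r0=0 P1.r1=1 P2.r0=1
P1.r0=1 P1.r1=1 P2.r0=0
P1.r0=1 P1.r1=1 P2.r0=1
P1.r0=2 P1.r1=0 P2.r0=0
P1.r0=2 P1.r1=1 P2.r0=0
P1.r0=2 P1.r1=1 P2.r0=1

outcome vector order: (P1.r0,P1.r1,P2.r0)
|TSO outcomes| = 9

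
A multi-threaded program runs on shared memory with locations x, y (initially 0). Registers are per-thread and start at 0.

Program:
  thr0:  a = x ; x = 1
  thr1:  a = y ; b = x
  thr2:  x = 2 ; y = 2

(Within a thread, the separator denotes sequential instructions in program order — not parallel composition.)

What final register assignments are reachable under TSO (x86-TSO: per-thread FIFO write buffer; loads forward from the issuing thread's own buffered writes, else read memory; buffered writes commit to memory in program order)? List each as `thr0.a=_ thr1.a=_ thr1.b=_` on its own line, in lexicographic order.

outcome vector order: (thr0.a,thr1.a,thr1.b)
|TSO outcomes| = 10

thr0.a=0 thr1.a=0 thr1.b=0
thr0.a=0 thr1.a=0 thr1.b=1
thr0.a=0 thr1.a=0 thr1.b=2
thr0.a=0 thr1.a=2 thr1.b=1
thr0.a=0 thr1.a=2 thr1.b=2
thr0.a=2 thr1.a=0 thr1.b=0
thr0.a=2 thr1.a=0 thr1.b=1
thr0.a=2 thr1.a=0 thr1.b=2
thr0.a=2 thr1.a=2 thr1.b=1
thr0.a=2 thr1.a=2 thr1.b=2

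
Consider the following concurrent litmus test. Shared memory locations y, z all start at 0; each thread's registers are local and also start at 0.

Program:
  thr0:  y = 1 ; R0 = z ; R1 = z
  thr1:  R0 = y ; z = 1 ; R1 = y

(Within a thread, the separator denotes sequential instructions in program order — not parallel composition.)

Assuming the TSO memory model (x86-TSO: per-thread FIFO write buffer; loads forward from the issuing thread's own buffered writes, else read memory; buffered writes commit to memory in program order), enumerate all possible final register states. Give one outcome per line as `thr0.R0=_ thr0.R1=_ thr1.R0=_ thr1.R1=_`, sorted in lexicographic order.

outcome vector order: (thr0.R0,thr0.R1,thr1.R0,thr1.R1)
|TSO outcomes| = 9

thr0.R0=0 thr0.R1=0 thr1.R0=0 thr1.R1=0
thr0.R0=0 thr0.R1=0 thr1.R0=0 thr1.R1=1
thr0.R0=0 thr0.R1=0 thr1.R0=1 thr1.R1=1
thr0.R0=0 thr0.R1=1 thr1.R0=0 thr1.R1=0
thr0.R0=0 thr0.R1=1 thr1.R0=0 thr1.R1=1
thr0.R0=0 thr0.R1=1 thr1.R0=1 thr1.R1=1
thr0.R0=1 thr0.R1=1 thr1.R0=0 thr1.R1=0
thr0.R0=1 thr0.R1=1 thr1.R0=0 thr1.R1=1
thr0.R0=1 thr0.R1=1 thr1.R0=1 thr1.R1=1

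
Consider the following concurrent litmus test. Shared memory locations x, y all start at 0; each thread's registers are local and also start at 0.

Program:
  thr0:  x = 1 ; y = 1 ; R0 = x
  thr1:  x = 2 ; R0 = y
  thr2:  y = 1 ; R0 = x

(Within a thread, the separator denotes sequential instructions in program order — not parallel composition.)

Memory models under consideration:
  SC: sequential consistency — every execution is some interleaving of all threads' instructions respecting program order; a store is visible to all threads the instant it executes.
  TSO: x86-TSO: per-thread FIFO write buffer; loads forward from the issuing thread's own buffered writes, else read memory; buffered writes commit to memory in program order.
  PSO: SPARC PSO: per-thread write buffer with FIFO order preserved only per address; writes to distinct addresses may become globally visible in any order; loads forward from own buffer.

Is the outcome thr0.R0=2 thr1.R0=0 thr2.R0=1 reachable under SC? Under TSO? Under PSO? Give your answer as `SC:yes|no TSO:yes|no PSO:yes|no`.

SC:no TSO:yes PSO:yes

outcome vector order: (thr0.R0,thr1.R0,thr2.R0)
[SC] allowed = {1/0/1; 1/0/2; 1/1/0; 1/1/1; 1/1/2; 2/0/2; 2/1/0; 2/1/1; 2/1/2}
[TSO] allowed = {1/0/0; 1/0/1; 1/0/2; 1/1/0; 1/1/1; 1/1/2; 2/0/0; 2/0/1; 2/0/2; 2/1/0; 2/1/1; 2/1/2}
[PSO] allowed = {1/0/0; 1/0/1; 1/0/2; 1/1/0; 1/1/1; 1/1/2; 2/0/0; 2/0/1; 2/0/2; 2/1/0; 2/1/1; 2/1/2}
target 2/0/1 ∈ {TSO,PSO}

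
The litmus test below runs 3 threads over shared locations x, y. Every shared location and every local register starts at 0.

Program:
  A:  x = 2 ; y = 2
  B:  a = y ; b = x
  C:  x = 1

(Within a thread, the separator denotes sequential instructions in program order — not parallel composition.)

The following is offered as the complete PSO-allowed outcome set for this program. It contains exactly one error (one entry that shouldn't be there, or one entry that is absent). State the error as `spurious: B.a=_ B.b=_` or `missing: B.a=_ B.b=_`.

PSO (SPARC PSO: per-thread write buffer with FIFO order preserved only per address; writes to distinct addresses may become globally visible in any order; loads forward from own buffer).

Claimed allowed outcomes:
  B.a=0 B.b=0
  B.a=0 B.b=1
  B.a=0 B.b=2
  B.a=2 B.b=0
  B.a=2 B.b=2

missing: B.a=2 B.b=1

outcome vector order: (B.a,B.b)
under PSO → 0/0, 0/1, 0/2, 2/0, 2/1, 2/2
PSO∖claimed = {2/1}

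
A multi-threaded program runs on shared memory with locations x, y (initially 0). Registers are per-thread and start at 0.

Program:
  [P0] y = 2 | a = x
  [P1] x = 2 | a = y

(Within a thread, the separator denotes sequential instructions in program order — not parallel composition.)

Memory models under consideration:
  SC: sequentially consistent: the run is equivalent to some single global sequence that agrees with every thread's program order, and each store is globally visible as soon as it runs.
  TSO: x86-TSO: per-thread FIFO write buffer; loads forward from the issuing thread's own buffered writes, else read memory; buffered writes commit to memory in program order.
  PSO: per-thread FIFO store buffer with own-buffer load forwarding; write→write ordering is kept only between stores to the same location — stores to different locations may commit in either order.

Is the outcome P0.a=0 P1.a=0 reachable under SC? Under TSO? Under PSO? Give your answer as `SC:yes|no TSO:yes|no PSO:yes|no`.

outcome vector order: (P0.a,P1.a)
under SC → 02, 20, 22
under TSO → 00, 02, 20, 22
under PSO → 00, 02, 20, 22
target 00 ∈ {TSO,PSO}

SC:no TSO:yes PSO:yes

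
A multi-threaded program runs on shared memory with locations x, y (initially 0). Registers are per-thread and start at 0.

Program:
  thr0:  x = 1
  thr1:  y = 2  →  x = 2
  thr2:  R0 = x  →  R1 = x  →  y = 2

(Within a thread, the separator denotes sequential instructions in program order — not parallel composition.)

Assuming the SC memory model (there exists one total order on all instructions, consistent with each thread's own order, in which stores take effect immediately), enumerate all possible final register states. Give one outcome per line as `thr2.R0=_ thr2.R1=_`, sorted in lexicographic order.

outcome vector order: (thr2.R0,thr2.R1)
|SC outcomes| = 7

thr2.R0=0 thr2.R1=0
thr2.R0=0 thr2.R1=1
thr2.R0=0 thr2.R1=2
thr2.R0=1 thr2.R1=1
thr2.R0=1 thr2.R1=2
thr2.R0=2 thr2.R1=1
thr2.R0=2 thr2.R1=2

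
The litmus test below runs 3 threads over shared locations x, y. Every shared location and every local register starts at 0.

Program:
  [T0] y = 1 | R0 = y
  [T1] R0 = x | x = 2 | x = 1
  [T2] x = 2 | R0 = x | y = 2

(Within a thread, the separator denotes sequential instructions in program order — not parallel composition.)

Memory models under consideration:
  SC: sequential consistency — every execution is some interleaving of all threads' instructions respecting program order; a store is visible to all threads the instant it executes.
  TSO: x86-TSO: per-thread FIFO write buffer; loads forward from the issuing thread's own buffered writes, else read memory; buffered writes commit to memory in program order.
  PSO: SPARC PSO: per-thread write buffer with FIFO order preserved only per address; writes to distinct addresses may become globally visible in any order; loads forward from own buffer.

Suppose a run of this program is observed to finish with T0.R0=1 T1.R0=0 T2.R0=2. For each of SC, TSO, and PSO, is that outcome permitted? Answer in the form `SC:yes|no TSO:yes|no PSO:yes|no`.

outcome vector order: (T0.R0,T1.R0,T2.R0)
under SC → 101 102 121 122 201 202 221 222
under TSO → 101 102 121 122 201 202 221 222
under PSO → 101 102 121 122 201 202 221 222
target 102 ∈ {SC,TSO,PSO}

SC:yes TSO:yes PSO:yes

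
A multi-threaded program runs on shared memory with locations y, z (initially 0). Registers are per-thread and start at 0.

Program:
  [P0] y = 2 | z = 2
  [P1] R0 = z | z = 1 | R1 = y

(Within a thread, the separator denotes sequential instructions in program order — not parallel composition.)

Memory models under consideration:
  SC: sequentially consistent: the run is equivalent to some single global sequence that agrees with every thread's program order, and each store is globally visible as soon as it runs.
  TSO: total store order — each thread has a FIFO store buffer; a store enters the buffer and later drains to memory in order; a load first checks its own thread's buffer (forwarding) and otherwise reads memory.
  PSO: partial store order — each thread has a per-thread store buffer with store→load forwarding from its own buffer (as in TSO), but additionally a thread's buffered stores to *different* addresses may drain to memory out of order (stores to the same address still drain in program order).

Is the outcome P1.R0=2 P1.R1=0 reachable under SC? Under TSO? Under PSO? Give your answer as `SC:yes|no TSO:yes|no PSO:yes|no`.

outcome vector order: (P1.R0,P1.R1)
SC (3): <0 0>, <0 2>, <2 2>
TSO (3): <0 0>, <0 2>, <2 2>
PSO (4): <0 0>, <0 2>, <2 0>, <2 2>
target <2 0> ∈ {PSO}

SC:no TSO:no PSO:yes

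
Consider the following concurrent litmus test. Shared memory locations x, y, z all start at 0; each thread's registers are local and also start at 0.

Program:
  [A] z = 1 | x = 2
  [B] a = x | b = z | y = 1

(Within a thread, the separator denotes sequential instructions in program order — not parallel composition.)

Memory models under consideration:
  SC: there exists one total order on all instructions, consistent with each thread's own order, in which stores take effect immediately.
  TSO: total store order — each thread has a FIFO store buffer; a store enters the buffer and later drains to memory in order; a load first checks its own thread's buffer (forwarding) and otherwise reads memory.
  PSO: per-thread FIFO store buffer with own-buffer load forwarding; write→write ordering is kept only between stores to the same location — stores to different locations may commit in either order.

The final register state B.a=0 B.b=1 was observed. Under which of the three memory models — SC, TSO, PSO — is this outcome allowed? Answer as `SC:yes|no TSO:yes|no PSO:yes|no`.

SC:yes TSO:yes PSO:yes

outcome vector order: (B.a,B.b)
under SC → 0/0; 0/1; 2/1
under TSO → 0/0; 0/1; 2/1
under PSO → 0/0; 0/1; 2/0; 2/1
target 0/1 ∈ {SC,TSO,PSO}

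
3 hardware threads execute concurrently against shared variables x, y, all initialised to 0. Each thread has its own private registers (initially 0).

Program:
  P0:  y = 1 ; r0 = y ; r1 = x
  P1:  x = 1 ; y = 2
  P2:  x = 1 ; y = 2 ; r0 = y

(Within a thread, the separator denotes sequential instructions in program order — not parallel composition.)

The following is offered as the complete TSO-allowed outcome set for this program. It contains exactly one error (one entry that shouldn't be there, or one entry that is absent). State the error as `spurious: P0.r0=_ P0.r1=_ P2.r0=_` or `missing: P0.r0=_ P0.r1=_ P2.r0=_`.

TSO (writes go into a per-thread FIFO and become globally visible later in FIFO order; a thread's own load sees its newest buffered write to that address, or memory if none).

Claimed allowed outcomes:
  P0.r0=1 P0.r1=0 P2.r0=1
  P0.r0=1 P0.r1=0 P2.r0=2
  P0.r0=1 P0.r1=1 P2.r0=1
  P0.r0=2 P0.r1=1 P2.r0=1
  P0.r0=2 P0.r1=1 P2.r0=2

outcome vector order: (P0.r0,P0.r1,P2.r0)
[TSO] allowed = {(1,0,1), (1,0,2), (1,1,1), (1,1,2), (2,1,1), (2,1,2)}
TSO∖claimed = {(1,1,2)}

missing: P0.r0=1 P0.r1=1 P2.r0=2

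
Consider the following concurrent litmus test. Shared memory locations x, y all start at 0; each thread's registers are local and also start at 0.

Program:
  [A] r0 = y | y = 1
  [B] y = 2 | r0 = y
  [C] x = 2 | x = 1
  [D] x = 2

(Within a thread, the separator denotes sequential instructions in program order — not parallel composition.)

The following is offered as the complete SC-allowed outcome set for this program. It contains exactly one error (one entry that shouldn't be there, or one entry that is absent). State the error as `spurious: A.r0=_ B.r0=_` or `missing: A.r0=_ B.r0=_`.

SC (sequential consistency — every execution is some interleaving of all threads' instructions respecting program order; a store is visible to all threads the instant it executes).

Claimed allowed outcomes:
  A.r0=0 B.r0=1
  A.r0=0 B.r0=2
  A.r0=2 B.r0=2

outcome vector order: (A.r0,B.r0)
[SC] allowed = {(0,1) (0,2) (2,1) (2,2)}
SC∖claimed = {(2,1)}

missing: A.r0=2 B.r0=1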